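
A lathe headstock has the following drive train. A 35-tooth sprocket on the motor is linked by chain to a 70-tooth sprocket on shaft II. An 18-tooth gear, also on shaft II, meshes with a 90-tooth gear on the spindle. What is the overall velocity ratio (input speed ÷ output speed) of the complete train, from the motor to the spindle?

10

Each stage contributes driven/driver: chain 70/35 = 2, gear mesh 90/18 = 5.
Overall: 2 × 5 = 10.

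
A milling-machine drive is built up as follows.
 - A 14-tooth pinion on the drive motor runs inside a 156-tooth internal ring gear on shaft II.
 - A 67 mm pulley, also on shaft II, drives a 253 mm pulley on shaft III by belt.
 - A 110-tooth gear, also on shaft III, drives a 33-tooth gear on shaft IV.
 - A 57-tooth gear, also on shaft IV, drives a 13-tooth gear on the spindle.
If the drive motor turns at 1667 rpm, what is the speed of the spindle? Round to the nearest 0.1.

579.0 rpm

the drive motor → shaft II (internal gear, 156/14): 1667 ÷ 11.143 = 149.6 rpm
shaft II → shaft III (belt, 253/67): 149.6 ÷ 3.7761 = 39.618 rpm
shaft III → shaft IV (gear mesh, 33/110): 39.618 ÷ 0.3 = 132.06 rpm
shaft IV → the spindle (gear mesh, 13/57): 132.06 ÷ 0.22807 = 579.03 rpm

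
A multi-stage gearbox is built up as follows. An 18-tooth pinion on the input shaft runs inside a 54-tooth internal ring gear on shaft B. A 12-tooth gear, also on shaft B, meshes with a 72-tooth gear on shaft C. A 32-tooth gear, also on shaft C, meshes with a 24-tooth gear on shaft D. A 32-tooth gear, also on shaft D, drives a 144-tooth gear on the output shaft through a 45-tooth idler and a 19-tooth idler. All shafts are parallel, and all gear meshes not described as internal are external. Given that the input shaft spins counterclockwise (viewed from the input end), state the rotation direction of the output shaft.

the input shaft → shaft B: internal mesh, same direction → CCW.
shaft B → shaft C: external mesh, 1 reversal → CW.
shaft C → shaft D: external mesh, 1 reversal → CCW.
shaft D → the output shaft: driver → idler → idler → driven is 3 external meshes, 3 reversals → CW.
5 reversals in total — an odd number — so the output shaft turns opposite to the input shaft.

clockwise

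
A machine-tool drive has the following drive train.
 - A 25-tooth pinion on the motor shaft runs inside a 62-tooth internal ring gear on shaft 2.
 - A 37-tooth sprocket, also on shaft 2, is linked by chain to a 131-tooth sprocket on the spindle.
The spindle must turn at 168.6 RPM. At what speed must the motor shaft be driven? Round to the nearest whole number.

1480 RPM

Overall ratio R = 2.48 × 3.5405 = 8.7805.
Required input speed = output speed × R = 168.6 × 8.7805 = 1480.4 RPM.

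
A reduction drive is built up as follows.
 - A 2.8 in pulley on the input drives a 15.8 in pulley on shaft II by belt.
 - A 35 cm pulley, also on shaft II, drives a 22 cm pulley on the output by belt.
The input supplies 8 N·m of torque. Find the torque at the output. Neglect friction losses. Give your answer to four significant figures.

28.38 N·m

belt 15.8/2.8 = 5.6429 → τ = 8·5.6429 = 45.143 N·m
belt 22/35 = 0.62857 → τ = 45.143·0.62857 = 28.376 N·m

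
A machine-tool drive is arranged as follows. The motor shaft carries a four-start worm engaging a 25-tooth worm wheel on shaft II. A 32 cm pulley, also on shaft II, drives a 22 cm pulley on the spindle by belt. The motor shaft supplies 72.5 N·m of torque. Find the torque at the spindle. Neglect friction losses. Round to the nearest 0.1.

worm 25/4 = 6.25 → τ = 72.5·6.25 = 453.12 N·m
belt 22/32 = 0.6875 → τ = 453.12·0.6875 = 311.52 N·m

311.5 N·m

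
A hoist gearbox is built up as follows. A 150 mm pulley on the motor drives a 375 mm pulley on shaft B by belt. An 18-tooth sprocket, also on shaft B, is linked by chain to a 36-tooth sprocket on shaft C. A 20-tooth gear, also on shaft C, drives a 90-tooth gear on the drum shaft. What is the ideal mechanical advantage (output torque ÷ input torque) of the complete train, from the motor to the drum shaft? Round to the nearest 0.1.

Each stage contributes driven/driver: belt 375/150 = 2.5, chain 36/18 = 2, gear mesh 90/20 = 4.5.
Overall: 2.5 × 2 × 4.5 = 22.5.

22.5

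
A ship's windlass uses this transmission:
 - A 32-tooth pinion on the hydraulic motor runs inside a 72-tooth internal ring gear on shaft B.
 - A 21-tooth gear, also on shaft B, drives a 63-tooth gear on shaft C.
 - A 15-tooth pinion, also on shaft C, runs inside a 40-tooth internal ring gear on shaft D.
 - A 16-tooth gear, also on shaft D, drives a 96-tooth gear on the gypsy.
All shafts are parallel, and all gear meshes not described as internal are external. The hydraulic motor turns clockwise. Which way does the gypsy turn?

the hydraulic motor → shaft B: internal mesh, same direction → CW.
shaft B → shaft C: external mesh, 1 reversal → CCW.
shaft C → shaft D: internal mesh, same direction → CCW.
shaft D → the gypsy: external mesh, 1 reversal → CW.
2 reversals in total — an even number — so the gypsy turns the same way as the hydraulic motor.

clockwise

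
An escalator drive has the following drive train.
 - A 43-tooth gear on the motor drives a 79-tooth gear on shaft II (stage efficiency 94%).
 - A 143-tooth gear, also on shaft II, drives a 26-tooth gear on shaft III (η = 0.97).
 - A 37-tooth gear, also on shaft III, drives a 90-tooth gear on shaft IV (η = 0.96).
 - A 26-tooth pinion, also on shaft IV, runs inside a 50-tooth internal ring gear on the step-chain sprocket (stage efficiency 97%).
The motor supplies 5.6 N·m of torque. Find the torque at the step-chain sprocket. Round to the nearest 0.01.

7.43 N·m

Gear mesh: ratio = 79/43 = 1.8372; torque at shaft II = 5.6 × 1.8372 × 0.94 = 9.6711 N·m.
Gear mesh: ratio = 26/143 = 0.18182; torque at shaft III = 9.6711 × 0.18182 × 0.97 = 1.7056 N·m.
Gear mesh: ratio = 90/37 = 2.4324; torque at shaft IV = 1.7056 × 2.4324 × 0.96 = 3.9829 N·m.
Internal gear: ratio = 50/26 = 1.9231; torque at the step-chain sprocket = 3.9829 × 1.9231 × 0.97 = 7.4296 N·m.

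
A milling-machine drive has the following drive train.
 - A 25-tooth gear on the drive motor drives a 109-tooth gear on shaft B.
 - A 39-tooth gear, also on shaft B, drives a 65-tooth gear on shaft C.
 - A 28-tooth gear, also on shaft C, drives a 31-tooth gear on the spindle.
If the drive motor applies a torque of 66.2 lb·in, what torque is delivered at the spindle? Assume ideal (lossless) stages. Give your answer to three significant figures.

After the gear mesh (109/25): 66.2 × 4.36 = 288.63 lb·in
After the gear mesh (65/39): 288.63 × 1.6667 = 481.05 lb·in
After the gear mesh (31/28): 481.05 × 1.1071 = 532.59 lb·in

533 lb·in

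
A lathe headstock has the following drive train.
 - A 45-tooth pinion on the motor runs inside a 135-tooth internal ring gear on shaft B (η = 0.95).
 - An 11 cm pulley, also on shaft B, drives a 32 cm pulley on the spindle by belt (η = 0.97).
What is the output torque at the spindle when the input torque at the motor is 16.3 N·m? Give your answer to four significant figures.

131.1 N·m

internal gear 135/45 = 3 → τ = 16.3·3·0.95 = 46.455 N·m
belt 32/11 = 2.9091 → τ = 46.455·2.9091·0.97 = 131.09 N·m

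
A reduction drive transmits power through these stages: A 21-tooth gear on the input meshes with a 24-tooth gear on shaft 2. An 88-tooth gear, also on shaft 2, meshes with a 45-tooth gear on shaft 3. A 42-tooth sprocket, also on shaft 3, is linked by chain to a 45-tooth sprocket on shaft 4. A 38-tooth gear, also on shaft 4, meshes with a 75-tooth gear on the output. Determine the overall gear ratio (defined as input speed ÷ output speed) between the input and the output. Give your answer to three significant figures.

Each stage contributes driven/driver: gear mesh 24/21 = 1.1429, gear mesh 45/88 = 0.51136, chain 45/42 = 1.0714, gear mesh 75/38 = 1.9737.
Overall: 1.1429 × 0.51136 × 1.0714 × 1.9737 = 1.2358.

1.24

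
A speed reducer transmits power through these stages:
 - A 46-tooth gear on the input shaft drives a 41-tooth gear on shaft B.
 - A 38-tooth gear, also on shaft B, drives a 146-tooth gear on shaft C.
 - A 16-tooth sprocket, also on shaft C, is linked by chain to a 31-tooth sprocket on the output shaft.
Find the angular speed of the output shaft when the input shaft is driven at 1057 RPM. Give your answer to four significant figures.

159.3 RPM

the input shaft → shaft B (gear mesh, 41/46): 1057 ÷ 0.8913 = 1185.9 RPM
shaft B → shaft C (gear mesh, 146/38): 1185.9 ÷ 3.8421 = 308.66 RPM
shaft C → the output shaft (chain, 31/16): 308.66 ÷ 1.9375 = 159.31 RPM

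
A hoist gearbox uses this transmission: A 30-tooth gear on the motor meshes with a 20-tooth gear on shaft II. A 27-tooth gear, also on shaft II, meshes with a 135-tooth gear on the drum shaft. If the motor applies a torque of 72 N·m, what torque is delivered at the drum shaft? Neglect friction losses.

240 N·m

Gear mesh: ratio = 20/30 = 0.66667; torque at shaft II = 72 × 0.66667 = 48 N·m.
Gear mesh: ratio = 135/27 = 5; torque at the drum shaft = 48 × 5 = 240 N·m.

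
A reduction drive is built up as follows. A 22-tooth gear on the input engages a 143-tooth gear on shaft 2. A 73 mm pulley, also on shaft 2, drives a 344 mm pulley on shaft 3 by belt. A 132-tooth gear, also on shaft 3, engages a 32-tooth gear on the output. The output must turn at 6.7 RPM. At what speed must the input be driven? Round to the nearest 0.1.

49.8 RPM

Overall ratio R = 6.5 × 4.7123 × 0.24242 = 7.4255.
Required input speed = output speed × R = 6.7 × 7.4255 = 49.751 RPM.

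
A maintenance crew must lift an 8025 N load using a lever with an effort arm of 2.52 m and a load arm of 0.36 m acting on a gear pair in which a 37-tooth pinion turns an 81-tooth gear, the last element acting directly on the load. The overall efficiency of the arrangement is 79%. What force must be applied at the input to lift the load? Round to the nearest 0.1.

Lever MA = effort arm / load arm = 2.52/0.36 = 7.
Gear pair MA = 81/37 = 2.1892.
Combined ideal MA = 7 × 2.1892 = 15.324.
Actual MA = 15.324 × 0.79 = 12.106.
Effort = load / actual MA = 8025 / 12.106 = 662.88 N.

662.9 N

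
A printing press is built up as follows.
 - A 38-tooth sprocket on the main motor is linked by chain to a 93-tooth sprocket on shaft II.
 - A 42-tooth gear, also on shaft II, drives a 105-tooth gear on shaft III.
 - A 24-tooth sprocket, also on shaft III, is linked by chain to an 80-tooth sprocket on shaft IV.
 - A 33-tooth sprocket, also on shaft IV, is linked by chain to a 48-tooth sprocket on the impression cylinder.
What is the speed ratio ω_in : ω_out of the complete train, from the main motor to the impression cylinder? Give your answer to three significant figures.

29.7

Each stage contributes driven/driver: chain 93/38 = 2.4474, gear mesh 105/42 = 2.5, chain 80/24 = 3.3333, chain 48/33 = 1.4545.
Overall: 2.4474 × 2.5 × 3.3333 × 1.4545 = 29.665.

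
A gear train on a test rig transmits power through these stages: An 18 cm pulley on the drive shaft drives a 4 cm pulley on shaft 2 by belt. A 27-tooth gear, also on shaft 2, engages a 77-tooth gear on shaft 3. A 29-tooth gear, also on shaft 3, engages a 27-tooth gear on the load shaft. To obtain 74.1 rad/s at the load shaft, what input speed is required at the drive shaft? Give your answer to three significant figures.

Overall ratio R = 0.22222 × 2.8519 × 0.93103 = 0.59004.
Required input speed = output speed × R = 74.1 × 0.59004 = 43.722 rad/s.

43.7 rad/s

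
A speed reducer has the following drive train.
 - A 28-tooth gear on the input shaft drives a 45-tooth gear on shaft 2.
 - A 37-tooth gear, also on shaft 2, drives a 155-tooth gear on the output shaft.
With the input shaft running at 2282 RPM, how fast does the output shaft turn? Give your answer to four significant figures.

338.9 RPM

the input shaft → shaft 2 (gear mesh, 45/28): 2282 ÷ 1.6071 = 1419.9 RPM
shaft 2 → the output shaft (gear mesh, 155/37): 1419.9 ÷ 4.1892 = 338.95 RPM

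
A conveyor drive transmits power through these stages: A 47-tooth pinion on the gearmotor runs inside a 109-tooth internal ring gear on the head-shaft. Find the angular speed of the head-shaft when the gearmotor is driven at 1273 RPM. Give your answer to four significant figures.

Internal gear: ratio = 109/47 = 2.3191, so the head-shaft turns at 1273 / 2.3191 = 548.91 RPM.

548.9 RPM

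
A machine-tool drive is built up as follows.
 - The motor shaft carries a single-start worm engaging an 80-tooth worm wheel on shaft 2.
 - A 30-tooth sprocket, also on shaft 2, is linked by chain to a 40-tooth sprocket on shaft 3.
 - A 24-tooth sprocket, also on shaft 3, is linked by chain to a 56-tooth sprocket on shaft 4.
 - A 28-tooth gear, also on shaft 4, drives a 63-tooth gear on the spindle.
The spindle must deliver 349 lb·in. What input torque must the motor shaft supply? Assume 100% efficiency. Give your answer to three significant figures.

0.623 lb·in

Overall ratio R = 80 × 1.3333 × 2.3333 × 2.25 = 560.
Input torque = output torque / R = 349 / 560 = 0.62321 lb·in.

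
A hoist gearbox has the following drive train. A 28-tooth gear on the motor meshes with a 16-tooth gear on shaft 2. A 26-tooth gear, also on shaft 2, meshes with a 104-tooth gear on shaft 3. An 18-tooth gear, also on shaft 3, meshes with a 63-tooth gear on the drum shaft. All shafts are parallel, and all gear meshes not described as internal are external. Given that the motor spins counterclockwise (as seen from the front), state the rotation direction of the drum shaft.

the motor → shaft 2: external mesh, 1 reversal → CW.
shaft 2 → shaft 3: external mesh, 1 reversal → CCW.
shaft 3 → the drum shaft: external mesh, 1 reversal → CW.
3 reversals in total — an odd number — so the drum shaft turns opposite to the motor.

clockwise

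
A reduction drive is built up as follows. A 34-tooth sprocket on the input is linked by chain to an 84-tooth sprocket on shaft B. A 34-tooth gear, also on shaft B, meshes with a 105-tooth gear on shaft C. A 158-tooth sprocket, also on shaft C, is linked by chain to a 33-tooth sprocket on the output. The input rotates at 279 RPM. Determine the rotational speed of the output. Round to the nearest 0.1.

175.1 RPM

Chain: ratio = 84/34 = 2.4706, so shaft B turns at 279 / 2.4706 = 112.93 RPM.
Gear mesh: ratio = 105/34 = 3.0882, so shaft C turns at 112.93 / 3.0882 = 36.567 RPM.
Chain: ratio = 33/158 = 0.20886, so the output turns at 36.567 / 0.20886 = 175.08 RPM.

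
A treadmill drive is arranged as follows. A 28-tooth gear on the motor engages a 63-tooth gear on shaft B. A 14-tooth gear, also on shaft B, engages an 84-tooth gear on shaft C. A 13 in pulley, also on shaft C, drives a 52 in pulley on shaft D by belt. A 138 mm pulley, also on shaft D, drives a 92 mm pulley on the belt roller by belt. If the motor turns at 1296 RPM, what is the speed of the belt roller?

gear mesh 63/28 = 2.25 → 1296/2.25 = 576 RPM
gear mesh 84/14 = 6 → 576/6 = 96 RPM
belt 52/13 = 4 → 96/4 = 24 RPM
belt 92/138 = 0.66667 → 24/0.66667 = 36 RPM

36 RPM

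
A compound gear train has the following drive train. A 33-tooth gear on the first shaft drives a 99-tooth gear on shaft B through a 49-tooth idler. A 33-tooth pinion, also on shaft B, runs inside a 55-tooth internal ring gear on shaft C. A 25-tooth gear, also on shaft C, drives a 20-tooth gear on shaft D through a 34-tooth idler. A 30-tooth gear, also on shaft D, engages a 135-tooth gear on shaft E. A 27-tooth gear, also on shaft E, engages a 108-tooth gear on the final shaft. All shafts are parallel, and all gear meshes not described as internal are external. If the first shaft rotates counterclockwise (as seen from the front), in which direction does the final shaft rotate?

counterclockwise

the first shaft → shaft B: driver → idler → driven is 2 external meshes, 2 reversals → CCW.
shaft B → shaft C: internal mesh, same direction → CCW.
shaft C → shaft D: driver → idler → driven is 2 external meshes, 2 reversals → CCW.
shaft D → shaft E: external mesh, 1 reversal → CW.
shaft E → the final shaft: external mesh, 1 reversal → CCW.
6 reversals in total — an even number — so the final shaft turns the same way as the first shaft.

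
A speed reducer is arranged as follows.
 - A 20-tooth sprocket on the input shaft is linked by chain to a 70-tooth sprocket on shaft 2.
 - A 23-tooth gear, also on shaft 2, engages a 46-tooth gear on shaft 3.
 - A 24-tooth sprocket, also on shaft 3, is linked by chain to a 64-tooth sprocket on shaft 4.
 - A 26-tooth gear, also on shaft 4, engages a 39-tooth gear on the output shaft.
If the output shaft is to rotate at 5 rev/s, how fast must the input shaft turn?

140 rev/s

Overall ratio R = 3.5 × 2 × 2.6667 × 1.5 = 28.
Required input speed = output speed × R = 5 × 28 = 140 rev/s.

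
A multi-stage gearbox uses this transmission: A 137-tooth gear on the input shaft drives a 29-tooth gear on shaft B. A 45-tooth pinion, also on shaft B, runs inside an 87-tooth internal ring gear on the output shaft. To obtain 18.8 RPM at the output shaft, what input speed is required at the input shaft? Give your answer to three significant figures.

Overall ratio R = 0.21168 × 1.9333 = 0.40925.
Required input speed = output speed × R = 18.8 × 0.40925 = 7.6938 RPM.

7.69 RPM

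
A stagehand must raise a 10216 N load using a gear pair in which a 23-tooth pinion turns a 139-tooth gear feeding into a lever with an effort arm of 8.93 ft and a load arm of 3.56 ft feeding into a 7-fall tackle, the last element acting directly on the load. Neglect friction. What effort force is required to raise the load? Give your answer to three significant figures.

96.3 N

Gear pair MA = 139/23 = 6.0435.
Lever MA = effort arm / load arm = 8.93/3.56 = 2.5084.
Block-and-tackle MA = number of supporting rope parts = 7.
Combined ideal MA = 6.0435 × 2.5084 × 7 = 106.12.
Effort = load / MA = 10216 / 106.12 = 96.271 N.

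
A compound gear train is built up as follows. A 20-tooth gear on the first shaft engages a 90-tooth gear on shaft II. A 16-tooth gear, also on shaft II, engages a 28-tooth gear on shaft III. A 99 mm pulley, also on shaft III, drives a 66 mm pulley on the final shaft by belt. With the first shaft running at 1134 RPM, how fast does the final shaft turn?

216 RPM

Gear mesh: ratio = 90/20 = 4.5, so shaft II turns at 1134 / 4.5 = 252 RPM.
Gear mesh: ratio = 28/16 = 1.75, so shaft III turns at 252 / 1.75 = 144 RPM.
Belt: ratio = 66/99 = 0.66667, so the final shaft turns at 144 / 0.66667 = 216 RPM.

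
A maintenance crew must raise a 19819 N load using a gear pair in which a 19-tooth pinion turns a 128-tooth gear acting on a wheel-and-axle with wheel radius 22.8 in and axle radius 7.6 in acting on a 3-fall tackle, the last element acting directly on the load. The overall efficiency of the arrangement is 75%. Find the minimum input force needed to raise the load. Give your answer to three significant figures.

Gear pair MA = 128/19 = 6.7368.
Wheel-and-axle MA = R/r = 22.8/7.6 = 3.
Block-and-tackle MA = number of supporting rope parts = 3.
Combined ideal MA = 6.7368 × 3 × 3 = 60.632.
Actual MA = 60.632 × 0.75 = 45.474.
Effort = load / actual MA = 19819 / 45.474 = 435.83 N.

436 N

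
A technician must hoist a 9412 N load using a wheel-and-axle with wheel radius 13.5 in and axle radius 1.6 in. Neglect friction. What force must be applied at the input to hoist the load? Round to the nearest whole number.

Wheel-and-axle MA = R/r = 13.5/1.6 = 8.4375.
Effort = load / MA = 9412 / 8.4375 = 1115.5 N.

1115 N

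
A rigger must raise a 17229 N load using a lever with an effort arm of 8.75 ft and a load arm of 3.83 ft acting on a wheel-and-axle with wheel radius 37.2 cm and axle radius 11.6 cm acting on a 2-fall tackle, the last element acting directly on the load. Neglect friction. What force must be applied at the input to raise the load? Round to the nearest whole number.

Lever MA = effort arm / load arm = 8.75/3.83 = 2.2846.
Wheel-and-axle MA = R/r = 37.2/11.6 = 3.2069.
Block-and-tackle MA = number of supporting rope parts = 2.
Combined ideal MA = 2.2846 × 3.2069 × 2 = 14.653.
Effort = load / MA = 17229 / 14.653 = 1175.8 N.

1176 N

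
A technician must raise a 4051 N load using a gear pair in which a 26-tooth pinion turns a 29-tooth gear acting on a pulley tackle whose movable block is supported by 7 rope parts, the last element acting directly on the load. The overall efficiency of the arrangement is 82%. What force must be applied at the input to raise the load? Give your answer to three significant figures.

633 N

Gear pair MA = 29/26 = 1.1154.
Block-and-tackle MA = number of supporting rope parts = 7.
Combined ideal MA = 1.1154 × 7 = 7.8077.
Actual MA = 7.8077 × 0.82 = 6.4023.
Effort = load / actual MA = 4051 / 6.4023 = 632.74 N.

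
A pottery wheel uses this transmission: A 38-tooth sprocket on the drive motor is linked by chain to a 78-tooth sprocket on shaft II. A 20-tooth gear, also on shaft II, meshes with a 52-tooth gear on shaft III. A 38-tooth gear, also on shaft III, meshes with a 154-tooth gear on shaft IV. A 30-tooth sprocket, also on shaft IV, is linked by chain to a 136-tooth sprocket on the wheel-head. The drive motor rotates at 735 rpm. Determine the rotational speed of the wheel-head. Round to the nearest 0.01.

7.50 rpm

Chain: ratio = 78/38 = 2.0526, so shaft II turns at 735 / 2.0526 = 358.08 rpm.
Gear mesh: ratio = 52/20 = 2.6, so shaft III turns at 358.08 / 2.6 = 137.72 rpm.
Gear mesh: ratio = 154/38 = 4.0526, so shaft IV turns at 137.72 / 4.0526 = 33.983 rpm.
Chain: ratio = 136/30 = 4.5333, so the wheel-head turns at 33.983 / 4.5333 = 7.4963 rpm.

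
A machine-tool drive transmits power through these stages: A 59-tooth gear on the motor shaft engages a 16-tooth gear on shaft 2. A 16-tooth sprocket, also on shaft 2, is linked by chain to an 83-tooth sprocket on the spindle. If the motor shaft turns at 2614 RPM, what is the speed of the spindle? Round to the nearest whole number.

1858 RPM

gear mesh 16/59 = 0.27119 → 2614/0.27119 = 9639.1 RPM
chain 83/16 = 5.1875 → 9639.1/5.1875 = 1858.1 RPM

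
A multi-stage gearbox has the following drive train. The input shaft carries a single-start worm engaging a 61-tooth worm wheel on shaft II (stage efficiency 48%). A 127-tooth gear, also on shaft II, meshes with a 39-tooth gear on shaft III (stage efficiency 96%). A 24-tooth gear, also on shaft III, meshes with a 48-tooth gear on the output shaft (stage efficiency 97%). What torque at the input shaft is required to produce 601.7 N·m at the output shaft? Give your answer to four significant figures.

35.93 N·m

Overall ratio R = 61 × 0.30709 × 2 = 37.465; overall efficiency η = 0.48 × 0.96 × 0.97 = 0.4470.
Input torque = output torque / (R × η) = 601.7 / (37.465 × 0.4470) = 35.931 N·m.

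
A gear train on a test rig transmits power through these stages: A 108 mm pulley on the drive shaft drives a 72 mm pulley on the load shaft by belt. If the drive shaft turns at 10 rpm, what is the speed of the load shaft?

the drive shaft → the load shaft (belt, 72/108): 10 ÷ 0.66667 = 15 rpm

15 rpm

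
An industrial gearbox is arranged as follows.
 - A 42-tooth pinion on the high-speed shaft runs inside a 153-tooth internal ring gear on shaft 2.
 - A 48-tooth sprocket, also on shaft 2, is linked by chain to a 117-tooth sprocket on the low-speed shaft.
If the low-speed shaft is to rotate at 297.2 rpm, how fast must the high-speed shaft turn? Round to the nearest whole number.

Overall ratio R = 3.6429 × 2.4375 = 8.8795.
Required input speed = output speed × R = 297.2 × 8.8795 = 2639 rpm.

2639 rpm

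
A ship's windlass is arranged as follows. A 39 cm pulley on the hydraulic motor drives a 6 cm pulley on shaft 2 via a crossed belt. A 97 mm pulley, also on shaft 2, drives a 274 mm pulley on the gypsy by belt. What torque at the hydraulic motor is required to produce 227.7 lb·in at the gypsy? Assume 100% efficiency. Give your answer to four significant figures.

524.0 lb·in

Overall ratio R = 0.15385 × 2.8247 = 0.43458.
Input torque = output torque / R = 227.7 / 0.43458 = 523.96 lb·in.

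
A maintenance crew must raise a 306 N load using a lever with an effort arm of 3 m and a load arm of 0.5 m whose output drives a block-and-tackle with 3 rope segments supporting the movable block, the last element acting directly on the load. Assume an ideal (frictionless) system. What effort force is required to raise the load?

Lever MA = effort arm / load arm = 3/0.5 = 6.
Block-and-tackle MA = number of supporting rope parts = 3.
Combined ideal MA = 6 × 3 = 18.
Effort = load / MA = 306 / 18 = 17 N.

17 N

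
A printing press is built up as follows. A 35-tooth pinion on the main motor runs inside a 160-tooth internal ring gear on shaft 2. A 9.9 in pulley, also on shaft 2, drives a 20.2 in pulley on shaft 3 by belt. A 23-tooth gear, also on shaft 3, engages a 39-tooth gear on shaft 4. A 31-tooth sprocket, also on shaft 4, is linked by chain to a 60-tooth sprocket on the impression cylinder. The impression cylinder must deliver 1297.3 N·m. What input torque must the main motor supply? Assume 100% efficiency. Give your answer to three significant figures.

42.4 N·m

Overall ratio R = 4.5714 × 2.0404 × 1.6957 × 1.9355 = 30.612.
Input torque = output torque / R = 1297.3 / 30.612 = 42.379 N·m.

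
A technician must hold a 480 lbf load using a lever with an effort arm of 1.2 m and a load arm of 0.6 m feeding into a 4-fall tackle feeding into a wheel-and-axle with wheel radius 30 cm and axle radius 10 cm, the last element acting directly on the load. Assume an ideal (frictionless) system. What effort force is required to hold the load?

Lever MA = effort arm / load arm = 1.2/0.6 = 2.
Block-and-tackle MA = number of supporting rope parts = 4.
Wheel-and-axle MA = R/r = 30/10 = 3.
Combined ideal MA = 2 × 4 × 3 = 24.
Effort = load / MA = 480 / 24 = 20 lbf.

20 lbf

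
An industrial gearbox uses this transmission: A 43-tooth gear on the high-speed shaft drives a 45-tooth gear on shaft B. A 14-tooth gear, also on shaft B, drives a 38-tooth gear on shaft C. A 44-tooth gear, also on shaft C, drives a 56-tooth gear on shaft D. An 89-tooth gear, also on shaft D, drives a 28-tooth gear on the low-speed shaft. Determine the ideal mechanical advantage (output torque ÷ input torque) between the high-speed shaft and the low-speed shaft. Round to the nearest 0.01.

Each stage contributes driven/driver: gear mesh 45/43 = 1.0465, gear mesh 38/14 = 2.7143, gear mesh 56/44 = 1.2727, gear mesh 28/89 = 0.31461.
Overall: 1.0465 × 2.7143 × 1.2727 × 0.31461 = 1.1374.

1.14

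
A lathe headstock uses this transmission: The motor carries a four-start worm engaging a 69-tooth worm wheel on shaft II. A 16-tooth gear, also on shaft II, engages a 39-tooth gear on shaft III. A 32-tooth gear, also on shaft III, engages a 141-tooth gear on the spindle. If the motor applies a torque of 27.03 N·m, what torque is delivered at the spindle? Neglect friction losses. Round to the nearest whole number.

worm 69/4 = 17.25 → τ = 27.03·17.25 = 466.27 N·m
gear mesh 39/16 = 2.4375 → τ = 466.27·2.4375 = 1136.5 N·m
gear mesh 141/32 = 4.4062 → τ = 1136.5·4.4062 = 5007.8 N·m

5008 N·m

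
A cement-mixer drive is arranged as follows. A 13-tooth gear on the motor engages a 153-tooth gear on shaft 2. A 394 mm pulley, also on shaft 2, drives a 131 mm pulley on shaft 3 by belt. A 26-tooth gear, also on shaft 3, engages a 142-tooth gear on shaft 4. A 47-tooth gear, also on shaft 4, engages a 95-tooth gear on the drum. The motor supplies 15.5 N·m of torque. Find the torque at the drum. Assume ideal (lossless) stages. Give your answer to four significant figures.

669.6 N·m

gear mesh 153/13 = 11.769 → τ = 15.5·11.769 = 182.42 N·m
belt 131/394 = 0.33249 → τ = 182.42·0.33249 = 60.653 N·m
gear mesh 142/26 = 5.4615 → τ = 60.653·5.4615 = 331.26 N·m
gear mesh 95/47 = 2.0213 → τ = 331.26·2.0213 = 669.57 N·m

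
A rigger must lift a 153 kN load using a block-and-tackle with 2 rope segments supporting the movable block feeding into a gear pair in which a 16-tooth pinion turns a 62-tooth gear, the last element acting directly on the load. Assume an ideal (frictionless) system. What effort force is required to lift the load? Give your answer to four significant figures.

Block-and-tackle MA = number of supporting rope parts = 2.
Gear pair MA = 62/16 = 3.875.
Combined ideal MA = 2 × 3.875 = 7.75.
Effort = load / MA = 153 / 7.75 = 19.742 kN.

19.74 kN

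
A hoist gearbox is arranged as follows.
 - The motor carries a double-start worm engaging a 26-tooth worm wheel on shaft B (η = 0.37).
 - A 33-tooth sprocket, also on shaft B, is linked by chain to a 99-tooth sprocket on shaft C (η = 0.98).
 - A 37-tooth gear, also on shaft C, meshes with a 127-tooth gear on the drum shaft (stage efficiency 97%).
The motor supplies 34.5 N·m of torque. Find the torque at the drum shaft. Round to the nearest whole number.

1624 N·m

Worm: ratio = 26/2 = 13; torque at shaft B = 34.5 × 13 × 0.37 = 165.94 N·m.
Chain: ratio = 99/33 = 3; torque at shaft C = 165.94 × 3 × 0.98 = 487.88 N·m.
Gear mesh: ratio = 127/37 = 3.4324; torque at the drum shaft = 487.88 × 3.4324 × 0.97 = 1624.4 N·m.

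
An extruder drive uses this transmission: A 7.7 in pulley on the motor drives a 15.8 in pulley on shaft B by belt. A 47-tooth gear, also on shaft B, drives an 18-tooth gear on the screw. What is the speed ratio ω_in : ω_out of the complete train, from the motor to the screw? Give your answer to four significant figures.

Each stage contributes driven/driver: belt 15.8/7.7 = 2.0519, gear mesh 18/47 = 0.38298.
Overall: 2.0519 × 0.38298 = 0.78585.

0.7859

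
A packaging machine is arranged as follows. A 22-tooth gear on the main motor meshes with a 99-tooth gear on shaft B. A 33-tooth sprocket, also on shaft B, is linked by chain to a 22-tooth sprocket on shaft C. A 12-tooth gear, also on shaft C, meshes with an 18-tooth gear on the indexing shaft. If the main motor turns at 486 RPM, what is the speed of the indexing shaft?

108 RPM

Gear mesh: ratio = 99/22 = 4.5, so shaft B turns at 486 / 4.5 = 108 RPM.
Chain: ratio = 22/33 = 0.66667, so shaft C turns at 108 / 0.66667 = 162 RPM.
Gear mesh: ratio = 18/12 = 1.5, so the indexing shaft turns at 162 / 1.5 = 108 RPM.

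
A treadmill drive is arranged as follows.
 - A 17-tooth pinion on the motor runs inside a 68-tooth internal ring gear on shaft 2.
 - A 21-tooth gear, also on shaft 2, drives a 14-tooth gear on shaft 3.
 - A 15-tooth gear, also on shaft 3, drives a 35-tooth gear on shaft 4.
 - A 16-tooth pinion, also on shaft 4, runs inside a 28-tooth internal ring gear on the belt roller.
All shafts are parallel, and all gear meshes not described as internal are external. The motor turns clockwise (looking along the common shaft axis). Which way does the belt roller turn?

clockwise

the motor → shaft 2: internal mesh, same direction → CW.
shaft 2 → shaft 3: external mesh, 1 reversal → CCW.
shaft 3 → shaft 4: external mesh, 1 reversal → CW.
shaft 4 → the belt roller: internal mesh, same direction → CW.
2 reversals in total — an even number — so the belt roller turns the same way as the motor.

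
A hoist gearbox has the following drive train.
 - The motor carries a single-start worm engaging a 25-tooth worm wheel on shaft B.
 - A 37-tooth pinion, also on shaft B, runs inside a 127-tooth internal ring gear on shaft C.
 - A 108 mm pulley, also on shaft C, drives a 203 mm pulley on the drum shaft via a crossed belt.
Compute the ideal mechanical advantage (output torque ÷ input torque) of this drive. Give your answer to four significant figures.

161.3

Each stage contributes driven/driver: worm 25/1 = 25, internal gear 127/37 = 3.4324, belt 203/108 = 1.8796.
Overall: 25 × 3.4324 × 1.8796 = 161.29.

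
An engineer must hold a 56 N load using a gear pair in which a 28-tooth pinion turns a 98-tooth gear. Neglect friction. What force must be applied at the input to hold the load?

16 N

Gear pair MA = 98/28 = 3.5.
Effort = load / MA = 56 / 3.5 = 16 N.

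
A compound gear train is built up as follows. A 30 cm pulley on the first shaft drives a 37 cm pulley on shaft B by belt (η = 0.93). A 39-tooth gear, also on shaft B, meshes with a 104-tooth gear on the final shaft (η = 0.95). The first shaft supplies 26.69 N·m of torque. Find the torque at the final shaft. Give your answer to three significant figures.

Belt: ratio = 37/30 = 1.2333; torque at shaft B = 26.69 × 1.2333 × 0.93 = 30.613 N·m.
Gear mesh: ratio = 104/39 = 2.6667; torque at the final shaft = 30.613 × 2.6667 × 0.95 = 77.554 N·m.

77.6 N·m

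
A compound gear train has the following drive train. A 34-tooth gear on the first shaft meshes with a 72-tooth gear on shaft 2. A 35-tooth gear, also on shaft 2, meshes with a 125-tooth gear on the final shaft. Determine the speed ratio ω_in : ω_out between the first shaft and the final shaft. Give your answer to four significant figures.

7.563

Each stage contributes driven/driver: gear mesh 72/34 = 2.1176, gear mesh 125/35 = 3.5714.
Overall: 2.1176 × 3.5714 = 7.563.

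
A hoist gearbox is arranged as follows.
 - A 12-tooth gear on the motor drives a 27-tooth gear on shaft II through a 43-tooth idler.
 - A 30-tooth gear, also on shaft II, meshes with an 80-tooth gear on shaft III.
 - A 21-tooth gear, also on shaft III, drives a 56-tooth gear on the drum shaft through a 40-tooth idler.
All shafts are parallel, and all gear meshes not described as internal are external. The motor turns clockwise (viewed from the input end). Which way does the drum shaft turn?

counterclockwise

the motor → shaft II: driver → idler → driven is 2 external meshes, 2 reversals → CW.
shaft II → shaft III: external mesh, 1 reversal → CCW.
shaft III → the drum shaft: driver → idler → driven is 2 external meshes, 2 reversals → CCW.
5 reversals in total — an odd number — so the drum shaft turns opposite to the motor.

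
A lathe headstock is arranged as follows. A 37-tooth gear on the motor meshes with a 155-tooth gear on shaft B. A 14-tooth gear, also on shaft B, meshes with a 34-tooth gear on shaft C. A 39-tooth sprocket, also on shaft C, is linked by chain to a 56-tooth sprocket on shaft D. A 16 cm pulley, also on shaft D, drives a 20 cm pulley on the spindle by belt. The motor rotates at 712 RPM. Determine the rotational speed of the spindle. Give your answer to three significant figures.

39.0 RPM

the motor → shaft B (gear mesh, 155/37): 712 ÷ 4.1892 = 169.96 RPM
shaft B → shaft C (gear mesh, 34/14): 169.96 ÷ 2.4286 = 69.984 RPM
shaft C → shaft D (chain, 56/39): 69.984 ÷ 1.4359 = 48.739 RPM
shaft D → the spindle (belt, 20/16): 48.739 ÷ 1.25 = 38.991 RPM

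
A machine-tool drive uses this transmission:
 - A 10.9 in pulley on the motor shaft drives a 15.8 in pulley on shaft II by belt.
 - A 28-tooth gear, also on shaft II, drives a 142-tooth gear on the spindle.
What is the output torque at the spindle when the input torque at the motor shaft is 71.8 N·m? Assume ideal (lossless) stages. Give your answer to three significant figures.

528 N·m

Belt: ratio = 15.8/10.9 = 1.4495; torque at shaft II = 71.8 × 1.4495 = 104.08 N·m.
Gear mesh: ratio = 142/28 = 5.0714; torque at the spindle = 104.08 × 5.0714 = 527.82 N·m.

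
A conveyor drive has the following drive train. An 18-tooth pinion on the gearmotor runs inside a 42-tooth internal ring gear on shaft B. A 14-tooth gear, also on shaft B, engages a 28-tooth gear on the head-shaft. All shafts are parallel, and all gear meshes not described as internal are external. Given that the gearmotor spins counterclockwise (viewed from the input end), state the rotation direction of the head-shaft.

the gearmotor → shaft B: internal mesh, same direction → CCW.
shaft B → the head-shaft: external mesh, 1 reversal → CW.
1 reversal in total — an odd number — so the head-shaft turns opposite to the gearmotor.

clockwise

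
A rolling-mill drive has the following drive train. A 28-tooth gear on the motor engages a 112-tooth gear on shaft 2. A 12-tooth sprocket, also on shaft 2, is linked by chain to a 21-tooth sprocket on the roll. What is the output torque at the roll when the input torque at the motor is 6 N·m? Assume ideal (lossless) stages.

Gear mesh: ratio = 112/28 = 4; torque at shaft 2 = 6 × 4 = 24 N·m.
Chain: ratio = 21/12 = 1.75; torque at the roll = 24 × 1.75 = 42 N·m.

42 N·m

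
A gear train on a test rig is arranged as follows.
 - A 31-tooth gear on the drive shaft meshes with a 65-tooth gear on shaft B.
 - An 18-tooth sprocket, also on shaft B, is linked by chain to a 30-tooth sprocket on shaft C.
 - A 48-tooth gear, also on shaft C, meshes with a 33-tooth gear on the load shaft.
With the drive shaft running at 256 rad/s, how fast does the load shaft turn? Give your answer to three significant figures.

the drive shaft → shaft B (gear mesh, 65/31): 256 ÷ 2.0968 = 122.09 rad/s
shaft B → shaft C (chain, 30/18): 122.09 ÷ 1.6667 = 73.255 rad/s
shaft C → the load shaft (gear mesh, 33/48): 73.255 ÷ 0.6875 = 106.55 rad/s

107 rad/s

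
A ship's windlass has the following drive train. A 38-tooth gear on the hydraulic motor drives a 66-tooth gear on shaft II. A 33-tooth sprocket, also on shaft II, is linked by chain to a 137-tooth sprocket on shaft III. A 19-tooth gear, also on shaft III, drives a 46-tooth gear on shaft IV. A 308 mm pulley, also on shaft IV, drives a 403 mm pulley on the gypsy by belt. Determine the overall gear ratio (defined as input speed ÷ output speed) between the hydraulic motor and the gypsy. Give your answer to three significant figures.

22.8

Each stage contributes driven/driver: gear mesh 66/38 = 1.7368, chain 137/33 = 4.1515, gear mesh 46/19 = 2.4211, belt 403/308 = 1.3084.
Overall: 1.7368 × 4.1515 × 2.4211 × 1.3084 = 22.842.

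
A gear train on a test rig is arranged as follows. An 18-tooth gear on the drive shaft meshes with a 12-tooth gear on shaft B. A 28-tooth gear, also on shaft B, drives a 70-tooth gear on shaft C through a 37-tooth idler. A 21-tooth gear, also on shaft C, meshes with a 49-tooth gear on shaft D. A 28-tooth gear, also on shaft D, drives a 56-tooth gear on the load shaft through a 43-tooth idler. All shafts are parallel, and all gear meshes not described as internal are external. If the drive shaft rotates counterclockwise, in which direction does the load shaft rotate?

counterclockwise

the drive shaft → shaft B: external mesh, 1 reversal → CW.
shaft B → shaft C: driver → idler → driven is 2 external meshes, 2 reversals → CW.
shaft C → shaft D: external mesh, 1 reversal → CCW.
shaft D → the load shaft: driver → idler → driven is 2 external meshes, 2 reversals → CCW.
6 reversals in total — an even number — so the load shaft turns the same way as the drive shaft.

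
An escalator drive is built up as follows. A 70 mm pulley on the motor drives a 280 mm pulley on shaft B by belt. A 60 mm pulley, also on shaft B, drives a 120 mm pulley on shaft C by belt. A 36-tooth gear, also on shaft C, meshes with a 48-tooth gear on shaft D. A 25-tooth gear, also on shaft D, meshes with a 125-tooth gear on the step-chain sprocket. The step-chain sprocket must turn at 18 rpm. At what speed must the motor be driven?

960 rpm

Overall ratio R = 4 × 2 × 1.3333 × 5 = 53.333.
Required input speed = output speed × R = 18 × 53.333 = 960 rpm.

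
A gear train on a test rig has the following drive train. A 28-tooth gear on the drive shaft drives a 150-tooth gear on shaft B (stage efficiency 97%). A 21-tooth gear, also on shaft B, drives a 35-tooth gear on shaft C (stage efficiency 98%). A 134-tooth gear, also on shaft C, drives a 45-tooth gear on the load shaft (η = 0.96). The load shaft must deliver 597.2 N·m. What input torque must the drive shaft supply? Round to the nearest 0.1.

218.3 N·m

Overall ratio R = 5.3571 × 1.6667 × 0.33582 = 2.9984; overall efficiency η = 0.97 × 0.98 × 0.96 = 0.9126.
Input torque = output torque / (R × η) = 597.2 / (2.9984 × 0.9126) = 218.25 N·m.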